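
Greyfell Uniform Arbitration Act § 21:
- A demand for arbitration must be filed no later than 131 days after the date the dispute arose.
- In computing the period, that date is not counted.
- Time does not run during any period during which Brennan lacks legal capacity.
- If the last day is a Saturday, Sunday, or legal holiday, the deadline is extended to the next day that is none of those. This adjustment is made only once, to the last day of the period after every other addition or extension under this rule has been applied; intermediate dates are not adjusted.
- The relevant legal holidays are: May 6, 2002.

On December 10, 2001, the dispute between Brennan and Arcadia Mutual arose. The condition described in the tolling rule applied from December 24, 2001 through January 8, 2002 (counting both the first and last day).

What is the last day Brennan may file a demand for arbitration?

May 7, 2002

131 days after December 10, 2001 is April 20, 2002.
From December 24, 2001 through January 8, 2002 inclusive is 16 days; tolling adds 16 days: April 20, 2002 + 16 days = May 6, 2002.
May 6, 2002 is a listed holiday. The next qualifying day is May 7, 2002.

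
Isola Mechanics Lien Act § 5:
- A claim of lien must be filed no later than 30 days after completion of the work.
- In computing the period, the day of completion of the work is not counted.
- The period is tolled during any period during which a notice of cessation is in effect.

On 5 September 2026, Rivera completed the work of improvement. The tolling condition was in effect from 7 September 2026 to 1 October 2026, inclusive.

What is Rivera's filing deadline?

October 30, 2026

30 days after 5 September 2026 is October 5, 2026.
From September 7, 2026 through October 1, 2026 inclusive is 25 days; tolling adds 25 days: October 5, 2026 + 25 days = October 30, 2026.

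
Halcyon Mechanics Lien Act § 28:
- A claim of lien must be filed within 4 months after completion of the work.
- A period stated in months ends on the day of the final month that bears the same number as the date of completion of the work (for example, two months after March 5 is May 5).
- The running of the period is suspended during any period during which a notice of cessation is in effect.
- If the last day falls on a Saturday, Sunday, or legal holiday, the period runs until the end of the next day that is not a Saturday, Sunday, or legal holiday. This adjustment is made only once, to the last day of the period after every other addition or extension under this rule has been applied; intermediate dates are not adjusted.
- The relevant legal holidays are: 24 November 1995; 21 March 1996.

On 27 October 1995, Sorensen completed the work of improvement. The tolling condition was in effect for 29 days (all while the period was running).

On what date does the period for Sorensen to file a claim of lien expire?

4 months after 27 October 1995 is February 27, 1996.
Tolling adds 29 days: February 27, 1996 + 29 days = March 27, 1996.
March 27, 1996 is a Wednesday and not a legal holiday, so no extension applies.

March 27, 1996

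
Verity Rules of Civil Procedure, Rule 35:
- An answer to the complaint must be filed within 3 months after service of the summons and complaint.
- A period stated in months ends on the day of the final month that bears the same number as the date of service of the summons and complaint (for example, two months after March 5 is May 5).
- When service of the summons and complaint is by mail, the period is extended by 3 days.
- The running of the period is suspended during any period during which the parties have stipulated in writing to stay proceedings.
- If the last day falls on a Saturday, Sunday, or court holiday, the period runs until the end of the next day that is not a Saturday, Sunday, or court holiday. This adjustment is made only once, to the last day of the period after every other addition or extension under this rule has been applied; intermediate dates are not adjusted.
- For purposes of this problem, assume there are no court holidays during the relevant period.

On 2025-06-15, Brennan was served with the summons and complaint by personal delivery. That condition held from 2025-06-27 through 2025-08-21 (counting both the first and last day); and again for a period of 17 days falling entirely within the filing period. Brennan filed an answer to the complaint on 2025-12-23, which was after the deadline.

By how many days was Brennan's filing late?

26 days

3 months after 2025-06-15 is September 15, 2025.
Service was not by mail, so no mail extension applies.
From June 27, 2025 through August 21, 2025 inclusive is 56 days; tolling adds 56 days: September 15, 2025 + 56 days = November 10, 2025.
Tolling adds 17 days: November 10, 2025 + 17 days = November 27, 2025.
November 27, 2025 is a Thursday and not a court holiday, so no extension applies.
The deadline is November 27, 2025; from November 27, 2025 to December 23, 2025 is 26 days.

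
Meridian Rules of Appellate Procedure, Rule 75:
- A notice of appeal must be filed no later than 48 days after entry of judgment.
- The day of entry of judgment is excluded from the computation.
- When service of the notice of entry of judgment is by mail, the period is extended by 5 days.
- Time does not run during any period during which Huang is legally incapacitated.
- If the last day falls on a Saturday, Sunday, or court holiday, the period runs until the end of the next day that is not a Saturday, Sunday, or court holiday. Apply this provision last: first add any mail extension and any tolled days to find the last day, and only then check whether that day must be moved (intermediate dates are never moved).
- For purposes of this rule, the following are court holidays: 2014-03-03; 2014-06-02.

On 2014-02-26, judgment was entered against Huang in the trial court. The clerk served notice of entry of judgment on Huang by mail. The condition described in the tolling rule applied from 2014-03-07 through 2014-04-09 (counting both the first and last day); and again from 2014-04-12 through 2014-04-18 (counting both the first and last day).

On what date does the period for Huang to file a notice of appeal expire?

48 days after 2014-02-26 is April 15, 2014.
Service was by mail, adding 5 days: April 15, 2014 + 5 days = April 20, 2014.
From March 7, 2014 through April 9, 2014 inclusive is 34 days; tolling adds 34 days: April 20, 2014 + 34 days = May 24, 2014.
From April 12, 2014 through April 18, 2014 inclusive is 7 days; tolling adds 7 days: May 24, 2014 + 7 days = May 31, 2014.
May 31, 2014 is Saturday; June 1, 2014 is Sunday; June 2, 2014 is a listed holiday. The next qualifying day is June 3, 2014.

June 3, 2014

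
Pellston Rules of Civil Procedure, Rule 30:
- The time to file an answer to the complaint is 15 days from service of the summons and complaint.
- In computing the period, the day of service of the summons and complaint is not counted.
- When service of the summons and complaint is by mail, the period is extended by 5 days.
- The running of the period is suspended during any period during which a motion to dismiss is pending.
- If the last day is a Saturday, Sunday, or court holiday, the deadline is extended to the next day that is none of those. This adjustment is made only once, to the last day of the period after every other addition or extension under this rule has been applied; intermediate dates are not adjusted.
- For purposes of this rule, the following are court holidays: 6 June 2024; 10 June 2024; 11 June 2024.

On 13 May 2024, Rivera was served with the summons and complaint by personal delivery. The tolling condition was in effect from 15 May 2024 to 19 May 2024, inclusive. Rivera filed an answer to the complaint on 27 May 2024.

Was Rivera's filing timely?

Yes

15 days after 13 May 2024 is May 28, 2024.
Service was not by mail, so no mail extension applies.
From May 15, 2024 through May 19, 2024 inclusive is 5 days; tolling adds 5 days: May 28, 2024 + 5 days = June 2, 2024.
June 2, 2024 is Sunday. The next qualifying day is June 3, 2024.
The deadline is June 3, 2024; the filing on May 27, 2024 is on or before that date.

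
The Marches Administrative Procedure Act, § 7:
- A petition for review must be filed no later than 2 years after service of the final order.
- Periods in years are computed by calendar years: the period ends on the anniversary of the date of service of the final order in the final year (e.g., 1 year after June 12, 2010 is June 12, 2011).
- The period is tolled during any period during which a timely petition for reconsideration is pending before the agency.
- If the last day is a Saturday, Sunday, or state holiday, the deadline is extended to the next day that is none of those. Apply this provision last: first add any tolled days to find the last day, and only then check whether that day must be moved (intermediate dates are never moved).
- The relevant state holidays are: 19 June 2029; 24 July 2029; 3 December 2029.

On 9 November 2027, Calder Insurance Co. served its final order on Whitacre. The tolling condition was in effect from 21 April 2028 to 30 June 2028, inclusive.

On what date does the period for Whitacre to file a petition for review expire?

January 21, 2030

2 years after 9 November 2027 is November 9, 2029.
From April 21, 2028 through June 30, 2028 inclusive is 71 days; tolling adds 71 days: November 9, 2029 + 71 days = January 19, 2030.
January 19, 2030 is Saturday; January 20, 2030 is Sunday. The next qualifying day is January 21, 2030.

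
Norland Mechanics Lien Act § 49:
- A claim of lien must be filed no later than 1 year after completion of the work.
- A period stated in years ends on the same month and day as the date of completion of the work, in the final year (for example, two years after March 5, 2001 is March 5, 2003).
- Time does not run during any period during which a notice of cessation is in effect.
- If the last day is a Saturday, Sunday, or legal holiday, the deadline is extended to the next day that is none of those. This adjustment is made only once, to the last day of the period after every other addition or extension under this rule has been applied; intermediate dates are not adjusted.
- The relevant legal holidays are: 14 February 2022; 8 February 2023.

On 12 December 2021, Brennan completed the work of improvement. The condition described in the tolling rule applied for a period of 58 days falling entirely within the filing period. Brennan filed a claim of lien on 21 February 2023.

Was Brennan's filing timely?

1 year after 12 December 2021 is December 12, 2022.
Tolling adds 58 days: December 12, 2022 + 58 days = February 8, 2023.
February 8, 2023 is a listed holiday. The next qualifying day is February 9, 2023.
The deadline is February 9, 2023; the filing on February 21, 2023 is after that date.

No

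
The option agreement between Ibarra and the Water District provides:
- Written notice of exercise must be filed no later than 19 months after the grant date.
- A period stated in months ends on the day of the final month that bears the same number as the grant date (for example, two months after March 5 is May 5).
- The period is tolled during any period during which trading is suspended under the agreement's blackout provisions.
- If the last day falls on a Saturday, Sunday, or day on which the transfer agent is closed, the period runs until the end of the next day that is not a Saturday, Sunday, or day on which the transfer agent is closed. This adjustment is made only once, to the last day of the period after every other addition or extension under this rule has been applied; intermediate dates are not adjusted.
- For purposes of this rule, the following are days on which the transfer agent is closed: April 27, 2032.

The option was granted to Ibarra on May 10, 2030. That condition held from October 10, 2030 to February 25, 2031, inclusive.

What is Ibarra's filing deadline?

April 28, 2032

19 months after May 10, 2030 is December 10, 2031.
From October 10, 2030 through February 25, 2031 inclusive is 139 days; tolling adds 139 days: December 10, 2031 + 139 days = April 27, 2032.
April 27, 2032 is a listed holiday. The next qualifying day is April 28, 2032.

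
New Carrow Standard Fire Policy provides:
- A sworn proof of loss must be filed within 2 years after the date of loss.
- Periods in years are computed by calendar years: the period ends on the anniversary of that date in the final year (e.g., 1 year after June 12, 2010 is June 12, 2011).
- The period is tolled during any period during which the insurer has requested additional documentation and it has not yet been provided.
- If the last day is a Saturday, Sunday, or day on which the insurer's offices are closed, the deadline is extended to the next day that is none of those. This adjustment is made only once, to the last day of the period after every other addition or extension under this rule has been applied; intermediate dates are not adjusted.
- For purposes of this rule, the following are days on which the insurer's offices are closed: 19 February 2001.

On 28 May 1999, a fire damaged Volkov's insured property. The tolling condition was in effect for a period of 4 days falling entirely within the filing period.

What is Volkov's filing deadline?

2 years after 28 May 1999 is May 28, 2001.
Tolling adds 4 days: May 28, 2001 + 4 days = June 1, 2001.
June 1, 2001 is a Friday and not a day on which the insurer's offices are closed, so no extension applies.

June 1, 2001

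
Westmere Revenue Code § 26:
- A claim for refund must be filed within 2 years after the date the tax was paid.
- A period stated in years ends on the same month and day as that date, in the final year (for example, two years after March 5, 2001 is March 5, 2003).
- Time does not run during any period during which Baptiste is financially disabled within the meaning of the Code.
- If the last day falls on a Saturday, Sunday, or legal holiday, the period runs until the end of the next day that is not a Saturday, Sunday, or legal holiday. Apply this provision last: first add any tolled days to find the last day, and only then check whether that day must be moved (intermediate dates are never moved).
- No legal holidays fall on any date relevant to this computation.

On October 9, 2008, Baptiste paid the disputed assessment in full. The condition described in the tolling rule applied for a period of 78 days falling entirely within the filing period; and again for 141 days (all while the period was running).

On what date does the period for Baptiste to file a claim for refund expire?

May 16, 2011

2 years after October 9, 2008 is October 9, 2010.
Tolling adds 78 days: October 9, 2010 + 78 days = December 26, 2010.
Tolling adds 141 days: December 26, 2010 + 141 days = May 16, 2011.
May 16, 2011 is a Monday and not a legal holiday, so no extension applies.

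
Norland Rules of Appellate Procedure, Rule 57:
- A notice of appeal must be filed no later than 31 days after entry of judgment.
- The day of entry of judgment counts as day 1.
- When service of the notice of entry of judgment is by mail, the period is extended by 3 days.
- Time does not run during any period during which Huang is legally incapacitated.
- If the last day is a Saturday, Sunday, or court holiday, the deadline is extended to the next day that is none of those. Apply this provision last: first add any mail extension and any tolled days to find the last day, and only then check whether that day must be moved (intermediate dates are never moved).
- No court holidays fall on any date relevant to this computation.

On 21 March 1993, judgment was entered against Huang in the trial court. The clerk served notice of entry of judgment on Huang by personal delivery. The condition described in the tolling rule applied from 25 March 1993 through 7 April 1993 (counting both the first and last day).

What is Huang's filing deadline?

May 4, 1993

Counting 21 March 1993 as day 1, day 31 is April 20, 1993.
Service was not by mail, so no mail extension applies.
From March 25, 1993 through April 7, 1993 inclusive is 14 days; tolling adds 14 days: April 20, 1993 + 14 days = May 4, 1993.
May 4, 1993 is a Tuesday and not a court holiday, so no extension applies.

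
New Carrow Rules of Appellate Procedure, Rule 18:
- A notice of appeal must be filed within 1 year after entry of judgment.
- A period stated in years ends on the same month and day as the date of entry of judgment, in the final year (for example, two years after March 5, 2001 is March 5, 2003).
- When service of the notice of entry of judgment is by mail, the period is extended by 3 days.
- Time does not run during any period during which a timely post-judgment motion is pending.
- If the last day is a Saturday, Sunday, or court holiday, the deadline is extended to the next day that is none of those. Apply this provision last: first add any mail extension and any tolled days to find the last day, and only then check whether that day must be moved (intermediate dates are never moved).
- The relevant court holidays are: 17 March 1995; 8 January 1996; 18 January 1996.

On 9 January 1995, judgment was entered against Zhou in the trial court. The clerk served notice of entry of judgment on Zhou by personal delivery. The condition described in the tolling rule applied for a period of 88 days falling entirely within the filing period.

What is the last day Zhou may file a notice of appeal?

1 year after 9 January 1995 is January 9, 1996.
Service was not by mail, so no mail extension applies.
Tolling adds 88 days: January 9, 1996 + 88 days = April 6, 1996.
April 6, 1996 is Saturday; April 7, 1996 is Sunday. The next qualifying day is April 8, 1996.

April 8, 1996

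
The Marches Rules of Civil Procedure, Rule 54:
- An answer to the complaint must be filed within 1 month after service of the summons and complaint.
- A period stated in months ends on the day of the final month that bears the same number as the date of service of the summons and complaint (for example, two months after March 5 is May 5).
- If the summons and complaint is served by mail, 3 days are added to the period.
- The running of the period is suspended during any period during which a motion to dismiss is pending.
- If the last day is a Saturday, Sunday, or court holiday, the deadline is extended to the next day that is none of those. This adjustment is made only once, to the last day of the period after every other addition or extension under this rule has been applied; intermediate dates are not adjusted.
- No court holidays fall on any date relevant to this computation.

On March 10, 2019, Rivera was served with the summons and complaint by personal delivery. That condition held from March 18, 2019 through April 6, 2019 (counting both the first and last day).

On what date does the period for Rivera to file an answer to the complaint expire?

1 month after March 10, 2019 is April 10, 2019.
Service was not by mail, so no mail extension applies.
From March 18, 2019 through April 6, 2019 inclusive is 20 days; tolling adds 20 days: April 10, 2019 + 20 days = April 30, 2019.
April 30, 2019 is a Tuesday and not a court holiday, so no extension applies.

April 30, 2019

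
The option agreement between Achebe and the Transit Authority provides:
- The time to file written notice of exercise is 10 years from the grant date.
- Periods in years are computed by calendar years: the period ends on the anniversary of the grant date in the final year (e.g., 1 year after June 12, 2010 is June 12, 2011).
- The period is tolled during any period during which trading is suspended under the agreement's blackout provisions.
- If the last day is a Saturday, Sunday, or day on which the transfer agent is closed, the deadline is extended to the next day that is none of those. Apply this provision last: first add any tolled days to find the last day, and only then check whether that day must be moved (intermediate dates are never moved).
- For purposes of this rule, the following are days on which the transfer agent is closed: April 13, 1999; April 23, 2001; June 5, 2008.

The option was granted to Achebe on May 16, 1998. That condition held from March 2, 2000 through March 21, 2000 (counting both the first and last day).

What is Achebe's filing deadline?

June 6, 2008

10 years after May 16, 1998 is May 16, 2008.
From March 2, 2000 through March 21, 2000 inclusive is 20 days; tolling adds 20 days: May 16, 2008 + 20 days = June 5, 2008.
June 5, 2008 is a listed holiday. The next qualifying day is June 6, 2008.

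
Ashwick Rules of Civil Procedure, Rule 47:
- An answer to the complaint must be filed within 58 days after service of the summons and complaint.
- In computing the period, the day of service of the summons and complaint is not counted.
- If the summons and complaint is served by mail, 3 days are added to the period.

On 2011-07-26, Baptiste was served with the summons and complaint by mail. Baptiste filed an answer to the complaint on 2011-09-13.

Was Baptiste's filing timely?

Yes

58 days after 2011-07-26 is September 22, 2011.
Service was by mail, adding 3 days: September 22, 2011 + 3 days = September 25, 2011.
The deadline is September 25, 2011; the filing on September 13, 2011 is on or before that date.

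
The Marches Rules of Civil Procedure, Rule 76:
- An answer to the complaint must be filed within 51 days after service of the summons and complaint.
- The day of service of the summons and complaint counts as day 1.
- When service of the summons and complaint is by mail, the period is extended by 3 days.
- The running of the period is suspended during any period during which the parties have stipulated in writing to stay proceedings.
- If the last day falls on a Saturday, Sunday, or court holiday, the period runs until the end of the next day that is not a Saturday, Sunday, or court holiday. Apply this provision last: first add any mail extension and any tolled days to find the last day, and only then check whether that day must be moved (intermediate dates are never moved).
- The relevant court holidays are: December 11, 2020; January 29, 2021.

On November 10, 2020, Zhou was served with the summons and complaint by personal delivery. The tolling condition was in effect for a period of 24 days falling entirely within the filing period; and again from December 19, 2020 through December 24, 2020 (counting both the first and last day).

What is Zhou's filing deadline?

Counting November 10, 2020 as day 1, day 51 is December 30, 2020.
Service was not by mail, so no mail extension applies.
Tolling adds 24 days: December 30, 2020 + 24 days = January 23, 2021.
From December 19, 2020 through December 24, 2020 inclusive is 6 days; tolling adds 6 days: January 23, 2021 + 6 days = January 29, 2021.
January 29, 2021 is a listed holiday; January 30, 2021 is Saturday; January 31, 2021 is Sunday. The next qualifying day is February 1, 2021.

February 1, 2021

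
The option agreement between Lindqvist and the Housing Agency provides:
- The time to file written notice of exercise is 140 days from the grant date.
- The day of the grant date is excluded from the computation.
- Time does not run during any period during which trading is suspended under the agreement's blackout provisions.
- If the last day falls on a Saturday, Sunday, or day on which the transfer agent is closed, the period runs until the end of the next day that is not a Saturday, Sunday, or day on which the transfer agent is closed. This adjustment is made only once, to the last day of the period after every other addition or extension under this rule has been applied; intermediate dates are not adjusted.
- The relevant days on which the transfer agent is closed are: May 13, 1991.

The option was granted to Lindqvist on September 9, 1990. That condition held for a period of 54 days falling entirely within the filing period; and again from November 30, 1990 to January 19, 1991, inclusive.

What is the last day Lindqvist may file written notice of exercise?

140 days after September 9, 1990 is January 27, 1991.
Tolling adds 54 days: January 27, 1991 + 54 days = March 22, 1991.
From November 30, 1990 through January 19, 1991 inclusive is 51 days; tolling adds 51 days: March 22, 1991 + 51 days = May 12, 1991.
May 12, 1991 is Sunday; May 13, 1991 is a listed holiday. The next qualifying day is May 14, 1991.

May 14, 1991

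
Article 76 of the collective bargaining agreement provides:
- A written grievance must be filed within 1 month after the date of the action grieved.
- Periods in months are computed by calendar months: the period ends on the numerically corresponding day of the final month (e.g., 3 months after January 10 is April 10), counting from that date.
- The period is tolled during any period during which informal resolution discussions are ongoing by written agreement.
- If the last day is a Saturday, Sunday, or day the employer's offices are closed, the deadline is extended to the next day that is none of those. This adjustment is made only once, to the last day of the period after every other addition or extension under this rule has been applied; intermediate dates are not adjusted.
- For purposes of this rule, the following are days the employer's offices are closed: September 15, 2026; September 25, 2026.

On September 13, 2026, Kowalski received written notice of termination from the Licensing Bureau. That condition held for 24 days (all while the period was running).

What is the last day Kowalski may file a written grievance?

November 6, 2026

1 month after September 13, 2026 is October 13, 2026.
Tolling adds 24 days: October 13, 2026 + 24 days = November 6, 2026.
November 6, 2026 is a Friday and not a day the employer's offices are closed, so no extension applies.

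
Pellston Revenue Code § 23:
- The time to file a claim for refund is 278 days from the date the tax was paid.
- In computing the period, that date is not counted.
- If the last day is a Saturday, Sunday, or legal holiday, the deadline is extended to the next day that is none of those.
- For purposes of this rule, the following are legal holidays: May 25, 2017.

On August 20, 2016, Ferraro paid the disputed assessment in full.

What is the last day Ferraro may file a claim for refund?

May 26, 2017

278 days after August 20, 2016 is May 25, 2017.
May 25, 2017 is a listed holiday. The next qualifying day is May 26, 2017.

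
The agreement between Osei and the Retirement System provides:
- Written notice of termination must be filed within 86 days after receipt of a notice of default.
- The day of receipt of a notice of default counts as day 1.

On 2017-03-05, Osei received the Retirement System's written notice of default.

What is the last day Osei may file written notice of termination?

May 29, 2017

Counting 2017-03-05 as day 1, day 86 is May 29, 2017.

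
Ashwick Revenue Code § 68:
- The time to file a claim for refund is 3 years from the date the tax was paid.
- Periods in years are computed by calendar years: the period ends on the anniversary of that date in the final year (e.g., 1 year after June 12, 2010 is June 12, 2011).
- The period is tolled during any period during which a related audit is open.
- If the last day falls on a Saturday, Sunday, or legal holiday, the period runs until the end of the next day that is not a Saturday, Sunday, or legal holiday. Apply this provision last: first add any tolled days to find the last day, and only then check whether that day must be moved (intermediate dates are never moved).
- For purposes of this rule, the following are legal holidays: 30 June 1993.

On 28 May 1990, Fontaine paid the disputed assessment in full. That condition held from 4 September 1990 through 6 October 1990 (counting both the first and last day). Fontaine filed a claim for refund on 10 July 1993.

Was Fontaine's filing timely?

3 years after 28 May 1990 is May 28, 1993.
From September 4, 1990 through October 6, 1990 inclusive is 33 days; tolling adds 33 days: May 28, 1993 + 33 days = June 30, 1993.
June 30, 1993 is a listed holiday. The next qualifying day is July 1, 1993.
The deadline is July 1, 1993; the filing on July 10, 1993 is after that date.

No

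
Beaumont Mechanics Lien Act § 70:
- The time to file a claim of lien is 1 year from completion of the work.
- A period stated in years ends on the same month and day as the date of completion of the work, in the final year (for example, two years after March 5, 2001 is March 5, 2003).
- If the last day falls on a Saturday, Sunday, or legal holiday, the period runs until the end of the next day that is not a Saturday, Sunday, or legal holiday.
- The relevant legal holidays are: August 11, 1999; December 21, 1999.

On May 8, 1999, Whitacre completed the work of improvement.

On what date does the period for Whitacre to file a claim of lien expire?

May 8, 2000

1 year after May 8, 1999 is May 8, 2000.
May 8, 2000 is a Monday and not a legal holiday, so no extension applies.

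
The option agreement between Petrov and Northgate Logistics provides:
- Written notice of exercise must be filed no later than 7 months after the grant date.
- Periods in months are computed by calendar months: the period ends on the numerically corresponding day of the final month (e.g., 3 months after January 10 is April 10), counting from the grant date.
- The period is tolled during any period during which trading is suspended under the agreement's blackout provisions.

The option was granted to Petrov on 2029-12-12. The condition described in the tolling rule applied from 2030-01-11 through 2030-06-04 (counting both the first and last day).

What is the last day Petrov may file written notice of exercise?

December 4, 2030

7 months after 2029-12-12 is July 12, 2030.
From January 11, 2030 through June 4, 2030 inclusive is 145 days; tolling adds 145 days: July 12, 2030 + 145 days = December 4, 2030.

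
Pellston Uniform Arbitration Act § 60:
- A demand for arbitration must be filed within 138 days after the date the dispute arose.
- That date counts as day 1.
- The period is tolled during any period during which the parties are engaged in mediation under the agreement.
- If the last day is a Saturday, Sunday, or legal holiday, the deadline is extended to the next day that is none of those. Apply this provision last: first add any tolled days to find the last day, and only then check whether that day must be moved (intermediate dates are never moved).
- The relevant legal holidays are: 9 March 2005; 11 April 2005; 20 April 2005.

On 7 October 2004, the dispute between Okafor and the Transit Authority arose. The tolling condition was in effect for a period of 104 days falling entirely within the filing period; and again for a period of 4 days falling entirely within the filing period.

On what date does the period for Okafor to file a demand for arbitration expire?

Counting 7 October 2004 as day 1, day 138 is February 21, 2005.
Tolling adds 104 days: February 21, 2005 + 104 days = June 5, 2005.
Tolling adds 4 days: June 5, 2005 + 4 days = June 9, 2005.
June 9, 2005 is a Thursday and not a legal holiday, so no extension applies.

June 9, 2005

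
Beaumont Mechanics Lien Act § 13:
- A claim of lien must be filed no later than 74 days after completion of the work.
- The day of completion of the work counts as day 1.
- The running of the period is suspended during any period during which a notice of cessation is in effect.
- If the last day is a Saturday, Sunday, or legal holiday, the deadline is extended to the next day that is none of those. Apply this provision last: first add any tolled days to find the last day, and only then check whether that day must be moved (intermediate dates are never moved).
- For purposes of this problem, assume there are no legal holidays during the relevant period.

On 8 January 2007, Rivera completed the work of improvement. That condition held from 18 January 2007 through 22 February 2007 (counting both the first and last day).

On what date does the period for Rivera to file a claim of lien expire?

April 27, 2007

Counting 8 January 2007 as day 1, day 74 is March 22, 2007.
From January 18, 2007 through February 22, 2007 inclusive is 36 days; tolling adds 36 days: March 22, 2007 + 36 days = April 27, 2007.
April 27, 2007 is a Friday and not a legal holiday, so no extension applies.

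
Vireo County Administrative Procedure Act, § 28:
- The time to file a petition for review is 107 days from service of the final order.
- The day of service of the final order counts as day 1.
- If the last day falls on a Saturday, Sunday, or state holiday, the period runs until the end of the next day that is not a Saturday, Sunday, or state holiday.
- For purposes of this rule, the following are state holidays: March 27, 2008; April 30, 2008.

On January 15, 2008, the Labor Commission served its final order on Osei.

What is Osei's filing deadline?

Counting January 15, 2008 as day 1, day 107 is April 30, 2008.
April 30, 2008 is a listed holiday. The next qualifying day is May 1, 2008.

May 1, 2008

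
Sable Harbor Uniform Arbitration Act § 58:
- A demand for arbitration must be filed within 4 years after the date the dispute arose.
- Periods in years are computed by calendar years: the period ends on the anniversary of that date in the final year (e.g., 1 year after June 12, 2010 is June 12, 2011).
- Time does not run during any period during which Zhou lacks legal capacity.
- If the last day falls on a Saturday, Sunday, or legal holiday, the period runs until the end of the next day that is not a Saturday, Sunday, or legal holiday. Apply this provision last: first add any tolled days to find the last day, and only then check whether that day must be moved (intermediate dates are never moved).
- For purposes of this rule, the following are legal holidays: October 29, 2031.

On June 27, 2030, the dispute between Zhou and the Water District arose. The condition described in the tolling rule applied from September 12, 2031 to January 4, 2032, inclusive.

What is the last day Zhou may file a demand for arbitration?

4 years after June 27, 2030 is June 27, 2034.
From September 12, 2031 through January 4, 2032 inclusive is 115 days; tolling adds 115 days: June 27, 2034 + 115 days = October 20, 2034.
October 20, 2034 is a Friday and not a legal holiday, so no extension applies.

October 20, 2034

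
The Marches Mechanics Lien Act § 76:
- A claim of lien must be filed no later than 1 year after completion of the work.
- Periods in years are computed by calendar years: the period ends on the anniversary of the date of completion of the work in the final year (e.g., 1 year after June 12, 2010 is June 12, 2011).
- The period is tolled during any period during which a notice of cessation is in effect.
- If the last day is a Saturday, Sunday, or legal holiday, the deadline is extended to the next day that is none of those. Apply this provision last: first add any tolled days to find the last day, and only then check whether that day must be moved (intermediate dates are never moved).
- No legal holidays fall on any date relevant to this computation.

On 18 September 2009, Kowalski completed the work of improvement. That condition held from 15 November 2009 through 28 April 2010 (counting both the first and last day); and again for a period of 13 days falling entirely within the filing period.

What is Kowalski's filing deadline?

1 year after 18 September 2009 is September 18, 2010.
From November 15, 2009 through April 28, 2010 inclusive is 165 days; tolling adds 165 days: September 18, 2010 + 165 days = March 2, 2011.
Tolling adds 13 days: March 2, 2011 + 13 days = March 15, 2011.
March 15, 2011 is a Tuesday and not a legal holiday, so no extension applies.

March 15, 2011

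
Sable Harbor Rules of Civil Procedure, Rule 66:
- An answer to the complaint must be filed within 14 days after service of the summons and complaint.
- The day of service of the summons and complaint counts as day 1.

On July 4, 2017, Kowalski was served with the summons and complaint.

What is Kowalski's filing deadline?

Counting July 4, 2017 as day 1, day 14 is July 17, 2017.

July 17, 2017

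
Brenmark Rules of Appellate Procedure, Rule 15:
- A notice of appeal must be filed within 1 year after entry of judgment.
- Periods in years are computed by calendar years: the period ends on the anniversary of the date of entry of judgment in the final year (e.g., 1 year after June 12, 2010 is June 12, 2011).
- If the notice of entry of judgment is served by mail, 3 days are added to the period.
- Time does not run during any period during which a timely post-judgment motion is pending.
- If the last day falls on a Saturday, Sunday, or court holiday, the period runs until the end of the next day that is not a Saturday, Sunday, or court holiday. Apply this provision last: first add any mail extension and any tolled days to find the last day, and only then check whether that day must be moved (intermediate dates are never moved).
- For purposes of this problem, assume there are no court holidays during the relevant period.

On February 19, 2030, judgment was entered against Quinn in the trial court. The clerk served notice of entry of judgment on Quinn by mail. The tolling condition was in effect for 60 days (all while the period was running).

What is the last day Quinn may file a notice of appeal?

April 23, 2031

1 year after February 19, 2030 is February 19, 2031.
Service was by mail, adding 3 days: February 19, 2031 + 3 days = February 22, 2031.
Tolling adds 60 days: February 22, 2031 + 60 days = April 23, 2031.
April 23, 2031 is a Wednesday and not a court holiday, so no extension applies.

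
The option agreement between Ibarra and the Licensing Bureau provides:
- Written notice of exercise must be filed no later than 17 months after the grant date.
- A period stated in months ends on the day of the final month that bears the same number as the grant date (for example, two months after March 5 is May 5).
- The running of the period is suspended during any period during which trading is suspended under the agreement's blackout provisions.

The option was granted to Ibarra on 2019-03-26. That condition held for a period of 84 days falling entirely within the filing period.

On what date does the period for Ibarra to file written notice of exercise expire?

17 months after 2019-03-26 is August 26, 2020.
Tolling adds 84 days: August 26, 2020 + 84 days = November 18, 2020.

November 18, 2020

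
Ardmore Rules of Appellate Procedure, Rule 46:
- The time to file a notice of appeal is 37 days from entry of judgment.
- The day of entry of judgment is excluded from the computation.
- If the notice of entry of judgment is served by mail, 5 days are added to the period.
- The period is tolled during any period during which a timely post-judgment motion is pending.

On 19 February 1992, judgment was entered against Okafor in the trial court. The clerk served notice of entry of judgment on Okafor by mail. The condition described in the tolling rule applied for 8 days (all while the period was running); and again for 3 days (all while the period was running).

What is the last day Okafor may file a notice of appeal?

April 12, 1992

37 days after 19 February 1992 is March 27, 1992.
Service was by mail, adding 5 days: March 27, 1992 + 5 days = April 1, 1992.
Tolling adds 8 days: April 1, 1992 + 8 days = April 9, 1992.
Tolling adds 3 days: April 9, 1992 + 3 days = April 12, 1992.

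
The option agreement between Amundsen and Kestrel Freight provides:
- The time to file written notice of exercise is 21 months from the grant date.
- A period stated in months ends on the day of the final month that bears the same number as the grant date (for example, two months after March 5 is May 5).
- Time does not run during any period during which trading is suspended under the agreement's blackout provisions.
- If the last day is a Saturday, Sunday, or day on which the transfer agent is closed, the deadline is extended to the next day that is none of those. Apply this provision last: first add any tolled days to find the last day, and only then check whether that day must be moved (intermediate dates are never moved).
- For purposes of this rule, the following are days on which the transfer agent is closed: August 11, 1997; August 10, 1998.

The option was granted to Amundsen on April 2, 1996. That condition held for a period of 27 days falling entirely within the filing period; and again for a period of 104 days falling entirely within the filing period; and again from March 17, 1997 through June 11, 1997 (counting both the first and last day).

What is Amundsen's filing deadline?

21 months after April 2, 1996 is January 2, 1998.
Tolling adds 27 days: January 2, 1998 + 27 days = January 29, 1998.
Tolling adds 104 days: January 29, 1998 + 104 days = May 13, 1998.
From March 17, 1997 through June 11, 1997 inclusive is 87 days; tolling adds 87 days: May 13, 1998 + 87 days = August 8, 1998.
August 8, 1998 is Saturday; August 9, 1998 is Sunday; August 10, 1998 is a listed holiday. The next qualifying day is August 11, 1998.

August 11, 1998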